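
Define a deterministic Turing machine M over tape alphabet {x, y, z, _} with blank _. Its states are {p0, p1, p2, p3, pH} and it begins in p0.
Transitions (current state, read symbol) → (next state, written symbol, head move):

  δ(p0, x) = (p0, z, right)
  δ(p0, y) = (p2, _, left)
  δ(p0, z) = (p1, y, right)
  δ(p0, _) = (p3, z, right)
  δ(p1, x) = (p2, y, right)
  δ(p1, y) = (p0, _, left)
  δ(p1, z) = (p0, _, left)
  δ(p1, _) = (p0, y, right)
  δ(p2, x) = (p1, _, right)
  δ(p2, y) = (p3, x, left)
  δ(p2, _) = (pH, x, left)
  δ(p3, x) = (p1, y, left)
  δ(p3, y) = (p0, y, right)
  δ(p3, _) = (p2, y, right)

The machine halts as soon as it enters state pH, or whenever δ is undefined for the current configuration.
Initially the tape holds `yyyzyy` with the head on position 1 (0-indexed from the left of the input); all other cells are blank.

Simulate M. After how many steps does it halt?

state=p0 head=1 tape=_y[y]yzyy___   (p0,y)→(p2,_,left)
state=p2 head=0 tape=_[y]_yzyy___   (p2,y)→(p3,x,left)
state=p3 head=-1 tape=[_]x_yzyy___   (p3,_)→(p2,y,right)
state=p2 head=0 tape=y[x]_yzyy___   (p2,x)→(p1,_,right)
state=p1 head=1 tape=y_[_]yzyy___   (p1,_)→(p0,y,right)
state=p0 head=2 tape=y_y[y]zyy___   (p0,y)→(p2,_,left)
state=p2 head=1 tape=y_[y]_zyy___   (p2,y)→(p3,x,left)
state=p3 head=0 tape=y[_]x_zyy___   (p3,_)→(p2,y,right)
state=p2 head=1 tape=yy[x]_zyy___   (p2,x)→(p1,_,right)
state=p1 head=2 tape=yy_[_]zyy___   (p1,_)→(p0,y,right)
state=p0 head=3 tape=yy_y[z]yy___   (p0,z)→(p1,y,right)
state=p1 head=4 tape=yy_yy[y]y___   (p1,y)→(p0,_,left)
state=p0 head=3 tape=yy_y[y]_y___   (p0,y)→(p2,_,left)
state=p2 head=2 tape=yy_[y]__y___   (p2,y)→(p3,x,left)
state=p3 head=1 tape=yy[_]x__y___   (p3,_)→(p2,y,right)
state=p2 head=2 tape=yyy[x]__y___   (p2,x)→(p1,_,right)
state=p1 head=3 tape=yyy_[_]_y___   (p1,_)→(p0,y,right)
state=p0 head=4 tape=yyy_y[_]y___   (p0,_)→(p3,z,right)
state=p3 head=5 tape=yyy_yz[y]___   (p3,y)→(p0,y,right)
state=p0 head=6 tape=yyy_yzy[_]__   (p0,_)→(p3,z,right)
state=p3 head=7 tape=yyy_yzyz[_]_   (p3,_)→(p2,y,right)
state=p2 head=8 tape=yyy_yzyzy[_]   (p2,_)→(pH,x,left)
state=pH head=7 tape=yyy_yzyz[y]x
M halts after 22 transitions.

22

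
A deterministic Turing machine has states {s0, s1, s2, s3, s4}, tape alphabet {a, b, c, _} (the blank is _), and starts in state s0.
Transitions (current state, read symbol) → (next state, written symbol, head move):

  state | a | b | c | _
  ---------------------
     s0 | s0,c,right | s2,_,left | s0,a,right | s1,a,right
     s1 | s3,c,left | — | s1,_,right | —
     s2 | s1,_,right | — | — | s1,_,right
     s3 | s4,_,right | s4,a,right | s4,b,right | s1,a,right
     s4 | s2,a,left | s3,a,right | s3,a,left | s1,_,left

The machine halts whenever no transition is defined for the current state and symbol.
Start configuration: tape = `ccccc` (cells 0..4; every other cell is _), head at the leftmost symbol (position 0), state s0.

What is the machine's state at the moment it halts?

state=s0 head=0 tape=[c]cccc__   (s0,c)→(s0,a,right)
state=s0 head=1 tape=a[c]ccc__   (s0,c)→(s0,a,right)
state=s0 head=2 tape=aa[c]cc__   (s0,c)→(s0,a,right)
state=s0 head=3 tape=aaa[c]c__   (s0,c)→(s0,a,right)
state=s0 head=4 tape=aaaa[c]__   (s0,c)→(s0,a,right)
state=s0 head=5 tape=aaaaa[_]_   (s0,_)→(s1,a,right)
state=s1 head=6 tape=aaaaaa[_]
No transition is defined for (s1, _); M halts in state s1.

s1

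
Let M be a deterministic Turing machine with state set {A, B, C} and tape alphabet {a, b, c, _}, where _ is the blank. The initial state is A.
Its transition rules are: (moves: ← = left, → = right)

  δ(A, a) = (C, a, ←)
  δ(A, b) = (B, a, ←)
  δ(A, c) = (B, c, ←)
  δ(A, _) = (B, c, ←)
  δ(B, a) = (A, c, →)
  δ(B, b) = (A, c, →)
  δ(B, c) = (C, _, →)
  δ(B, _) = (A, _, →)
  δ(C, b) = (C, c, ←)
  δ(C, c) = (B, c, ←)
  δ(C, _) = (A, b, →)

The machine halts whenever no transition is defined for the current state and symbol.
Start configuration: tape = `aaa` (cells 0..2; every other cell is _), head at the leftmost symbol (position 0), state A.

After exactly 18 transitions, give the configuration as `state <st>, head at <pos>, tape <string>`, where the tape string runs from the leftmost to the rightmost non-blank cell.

state B, head at -2, tape caaa

A | __[a]aa   read a → write a, move ←, go to C
C | _[_]aaa   read _ → write b, move →, go to A
A | _b[a]aa   read a → write a, move ←, go to C
C | _[b]aaa   read b → write c, move ←, go to C
C | [_]caaa   read _ → write b, move →, go to A
A | b[c]aaa   read c → write c, move ←, go to B
B | [b]caaa   read b → write c, move →, go to A
A | c[c]aaa   read c → write c, move ←, go to B
B | [c]caaa   read c → write _, move →, go to C
C | _[c]aaa   read c → write c, move ←, go to B
B | [_]caaa   read _ → write _, move →, go to A
A | _[c]aaa   read c → write c, move ←, go to B
B | [_]caaa   read _ → write _, move →, go to A
A | _[c]aaa   read c → write c, move ←, go to B
B | [_]caaa   read _ → write _, move →, go to A
A | _[c]aaa   read c → write c, move ←, go to B
B | [_]caaa   read _ → write _, move →, go to A
A | _[c]aaa   read c → write c, move ←, go to B
B | [_]caaa
After 18 steps: state B, head at -2, tape caaa.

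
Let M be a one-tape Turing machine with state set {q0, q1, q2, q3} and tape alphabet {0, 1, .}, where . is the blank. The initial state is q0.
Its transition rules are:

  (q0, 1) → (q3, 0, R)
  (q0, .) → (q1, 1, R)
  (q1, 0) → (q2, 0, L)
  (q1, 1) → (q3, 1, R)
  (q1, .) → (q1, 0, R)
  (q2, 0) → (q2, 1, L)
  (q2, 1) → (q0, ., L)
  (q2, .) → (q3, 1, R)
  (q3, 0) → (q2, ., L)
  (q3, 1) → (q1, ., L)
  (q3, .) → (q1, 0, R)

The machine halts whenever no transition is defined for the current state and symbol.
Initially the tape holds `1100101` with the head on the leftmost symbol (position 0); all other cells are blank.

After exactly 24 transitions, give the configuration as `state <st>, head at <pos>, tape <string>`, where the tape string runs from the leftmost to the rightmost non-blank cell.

q0 | ...[1]100101   read 1 → write 0, move R, go to q3
q3 | ...0[1]00101   read 1 → write ., move L, go to q1
q1 | ...[0].00101   read 0 → write 0, move L, go to q2
q2 | ..[.]0.00101   read . → write 1, move R, go to q3
q3 | ..1[0].00101   read 0 → write ., move L, go to q2
q2 | ..[1]..00101   read 1 → write ., move L, go to q0
q0 | .[.]...00101   read . → write 1, move R, go to q1
q1 | .1[.]..00101   read . → write 0, move R, go to q1
q1 | .10[.].00101   read . → write 0, move R, go to q1
q1 | .100[.]00101   read . → write 0, move R, go to q1
q1 | .1000[0]0101   read 0 → write 0, move L, go to q2
q2 | .100[0]00101   read 0 → write 1, move L, go to q2
q2 | .10[0]100101   read 0 → write 1, move L, go to q2
q2 | .1[0]1100101   read 0 → write 1, move L, go to q2
q2 | .[1]11100101   read 1 → write ., move L, go to q0
q0 | [.].11100101   read . → write 1, move R, go to q1
q1 | 1[.]11100101   read . → write 0, move R, go to q1
q1 | 10[1]1100101   read 1 → write 1, move R, go to q3
q3 | 101[1]100101   read 1 → write ., move L, go to q1
q1 | 10[1].100101   read 1 → write 1, move R, go to q3
q3 | 101[.]100101   read . → write 0, move R, go to q1
q1 | 1010[1]00101   read 1 → write 1, move R, go to q3
q3 | 10101[0]0101   read 0 → write ., move L, go to q2
q2 | 1010[1].0101   read 1 → write ., move L, go to q0
q0 | 101[0]..0101
After 24 steps: state q0, head at 0, tape 1010..0101.

state q0, head at 0, tape 1010..0101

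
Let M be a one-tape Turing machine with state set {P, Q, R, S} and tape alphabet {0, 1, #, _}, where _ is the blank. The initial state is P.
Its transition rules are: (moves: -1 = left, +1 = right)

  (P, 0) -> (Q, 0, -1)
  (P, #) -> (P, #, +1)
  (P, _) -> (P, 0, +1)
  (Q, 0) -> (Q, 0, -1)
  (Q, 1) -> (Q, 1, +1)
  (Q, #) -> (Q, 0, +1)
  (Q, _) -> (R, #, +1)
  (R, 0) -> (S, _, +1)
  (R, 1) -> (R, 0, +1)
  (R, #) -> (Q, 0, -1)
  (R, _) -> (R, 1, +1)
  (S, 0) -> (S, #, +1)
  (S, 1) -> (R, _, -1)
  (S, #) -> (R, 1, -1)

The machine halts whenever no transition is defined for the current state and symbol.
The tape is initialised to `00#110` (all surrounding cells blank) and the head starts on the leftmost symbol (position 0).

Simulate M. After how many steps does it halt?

14

state=P head=0 tape=_[0]0#110_   (P,0)→(Q,0,-1)
state=Q head=-1 tape=[_]00#110_   (Q,_)→(R,#,+1)
state=R head=0 tape=#[0]0#110_   (R,0)→(S,_,+1)
state=S head=1 tape=#_[0]#110_   (S,0)→(S,#,+1)
state=S head=2 tape=#_#[#]110_   (S,#)→(R,1,-1)
state=R head=1 tape=#_[#]1110_   (R,#)→(Q,0,-1)
state=Q head=0 tape=#[_]01110_   (Q,_)→(R,#,+1)
state=R head=1 tape=##[0]1110_   (R,0)→(S,_,+1)
state=S head=2 tape=##_[1]110_   (S,1)→(R,_,-1)
state=R head=1 tape=##[_]_110_   (R,_)→(R,1,+1)
state=R head=2 tape=##1[_]110_   (R,_)→(R,1,+1)
state=R head=3 tape=##11[1]10_   (R,1)→(R,0,+1)
state=R head=4 tape=##110[1]0_   (R,1)→(R,0,+1)
state=R head=5 tape=##1100[0]_   (R,0)→(S,_,+1)
state=S head=6 tape=##1100_[_]
M halts after 14 transitions.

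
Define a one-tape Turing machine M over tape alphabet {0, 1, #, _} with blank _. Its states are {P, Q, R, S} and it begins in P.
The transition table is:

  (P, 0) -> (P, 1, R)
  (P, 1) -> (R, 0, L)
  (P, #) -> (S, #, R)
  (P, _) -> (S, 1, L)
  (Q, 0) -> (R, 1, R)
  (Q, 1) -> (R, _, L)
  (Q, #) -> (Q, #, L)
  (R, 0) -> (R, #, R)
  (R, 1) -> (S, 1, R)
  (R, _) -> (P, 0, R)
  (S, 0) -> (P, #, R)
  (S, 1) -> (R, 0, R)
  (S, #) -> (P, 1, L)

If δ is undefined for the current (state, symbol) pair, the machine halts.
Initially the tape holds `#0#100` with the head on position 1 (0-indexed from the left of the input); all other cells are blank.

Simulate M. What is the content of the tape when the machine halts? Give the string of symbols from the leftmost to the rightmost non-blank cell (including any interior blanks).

P | #[0]#100__   read 0 → write 1, move R, go to P
P | #1[#]100__   read # → write #, move R, go to S
S | #1#[1]00__   read 1 → write 0, move R, go to R
R | #1#0[0]0__   read 0 → write #, move R, go to R
R | #1#0#[0]__   read 0 → write #, move R, go to R
R | #1#0##[_]_   read _ → write 0, move R, go to P
P | #1#0##0[_]   read _ → write 1, move L, go to S
S | #1#0##[0]1   read 0 → write #, move R, go to P
P | #1#0###[1]   read 1 → write 0, move L, go to R
R | #1#0##[#]0
The non-blank tape span at halt is #1#0###0.

#1#0###0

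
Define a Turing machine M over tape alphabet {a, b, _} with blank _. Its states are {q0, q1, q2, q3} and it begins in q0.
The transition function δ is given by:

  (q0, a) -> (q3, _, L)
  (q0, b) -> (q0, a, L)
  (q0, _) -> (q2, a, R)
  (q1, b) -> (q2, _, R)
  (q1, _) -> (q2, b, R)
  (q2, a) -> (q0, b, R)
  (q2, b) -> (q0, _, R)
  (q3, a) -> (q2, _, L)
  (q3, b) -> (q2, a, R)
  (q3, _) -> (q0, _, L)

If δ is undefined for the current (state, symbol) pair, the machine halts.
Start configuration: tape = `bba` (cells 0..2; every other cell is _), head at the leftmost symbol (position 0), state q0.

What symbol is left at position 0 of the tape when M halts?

q0 | ___[b]ba   read b → write a, move L, go to q0
q0 | __[_]aba   read _ → write a, move R, go to q2
q2 | __a[a]ba   read a → write b, move R, go to q0
q0 | __ab[b]a   read b → write a, move L, go to q0
q0 | __a[b]aa   read b → write a, move L, go to q0
q0 | __[a]aaa   read a → write _, move L, go to q3
q3 | _[_]_aaa   read _ → write _, move L, go to q0
q0 | [_]__aaa   read _ → write a, move R, go to q2
q2 | a[_]_aaa
Cell 0 holds a when M halts.

a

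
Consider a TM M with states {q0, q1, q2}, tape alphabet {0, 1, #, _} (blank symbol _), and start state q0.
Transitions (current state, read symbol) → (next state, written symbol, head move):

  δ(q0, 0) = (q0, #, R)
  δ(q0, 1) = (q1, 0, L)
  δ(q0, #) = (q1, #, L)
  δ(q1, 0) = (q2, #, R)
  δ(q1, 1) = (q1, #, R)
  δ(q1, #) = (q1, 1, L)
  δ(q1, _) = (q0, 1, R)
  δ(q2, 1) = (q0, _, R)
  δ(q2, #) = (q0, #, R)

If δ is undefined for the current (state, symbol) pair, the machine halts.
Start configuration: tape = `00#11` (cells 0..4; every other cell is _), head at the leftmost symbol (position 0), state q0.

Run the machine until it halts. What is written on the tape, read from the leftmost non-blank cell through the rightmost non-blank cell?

state=q0 head=0 tape=__[0]0#11_   (q0,0)→(q0,#,R)
state=q0 head=1 tape=__#[0]#11_   (q0,0)→(q0,#,R)
state=q0 head=2 tape=__##[#]11_   (q0,#)→(q1,#,L)
state=q1 head=1 tape=__#[#]#11_   (q1,#)→(q1,1,L)
state=q1 head=0 tape=__[#]1#11_   (q1,#)→(q1,1,L)
state=q1 head=-1 tape=_[_]11#11_   (q1,_)→(q0,1,R)
state=q0 head=0 tape=_1[1]1#11_   (q0,1)→(q1,0,L)
state=q1 head=-1 tape=_[1]01#11_   (q1,1)→(q1,#,R)
state=q1 head=0 tape=_#[0]1#11_   (q1,0)→(q2,#,R)
state=q2 head=1 tape=_##[1]#11_   (q2,1)→(q0,_,R)
state=q0 head=2 tape=_##_[#]11_   (q0,#)→(q1,#,L)
state=q1 head=1 tape=_##[_]#11_   (q1,_)→(q0,1,R)
state=q0 head=2 tape=_##1[#]11_   (q0,#)→(q1,#,L)
state=q1 head=1 tape=_##[1]#11_   (q1,1)→(q1,#,R)
state=q1 head=2 tape=_###[#]11_   (q1,#)→(q1,1,L)
state=q1 head=1 tape=_##[#]111_   (q1,#)→(q1,1,L)
state=q1 head=0 tape=_#[#]1111_   (q1,#)→(q1,1,L)
state=q1 head=-1 tape=_[#]11111_   (q1,#)→(q1,1,L)
state=q1 head=-2 tape=[_]111111_   (q1,_)→(q0,1,R)
state=q0 head=-1 tape=1[1]11111_   (q0,1)→(q1,0,L)
state=q1 head=-2 tape=[1]011111_   (q1,1)→(q1,#,R)
state=q1 head=-1 tape=#[0]11111_   (q1,0)→(q2,#,R)
state=q2 head=0 tape=##[1]1111_   (q2,1)→(q0,_,R)
state=q0 head=1 tape=##_[1]111_   (q0,1)→(q1,0,L)
state=q1 head=0 tape=##[_]0111_   (q1,_)→(q0,1,R)
state=q0 head=1 tape=##1[0]111_   (q0,0)→(q0,#,R)
state=q0 head=2 tape=##1#[1]11_   (q0,1)→(q1,0,L)
state=q1 head=1 tape=##1[#]011_   (q1,#)→(q1,1,L)
state=q1 head=0 tape=##[1]1011_   (q1,1)→(q1,#,R)
state=q1 head=1 tape=###[1]011_   (q1,1)→(q1,#,R)
state=q1 head=2 tape=####[0]11_   (q1,0)→(q2,#,R)
state=q2 head=3 tape=#####[1]1_   (q2,1)→(q0,_,R)
state=q0 head=4 tape=#####_[1]_   (q0,1)→(q1,0,L)
state=q1 head=3 tape=#####[_]0_   (q1,_)→(q0,1,R)
state=q0 head=4 tape=#####1[0]_   (q0,0)→(q0,#,R)
state=q0 head=5 tape=#####1#[_]
The non-blank tape span at halt is #####1#.

#####1#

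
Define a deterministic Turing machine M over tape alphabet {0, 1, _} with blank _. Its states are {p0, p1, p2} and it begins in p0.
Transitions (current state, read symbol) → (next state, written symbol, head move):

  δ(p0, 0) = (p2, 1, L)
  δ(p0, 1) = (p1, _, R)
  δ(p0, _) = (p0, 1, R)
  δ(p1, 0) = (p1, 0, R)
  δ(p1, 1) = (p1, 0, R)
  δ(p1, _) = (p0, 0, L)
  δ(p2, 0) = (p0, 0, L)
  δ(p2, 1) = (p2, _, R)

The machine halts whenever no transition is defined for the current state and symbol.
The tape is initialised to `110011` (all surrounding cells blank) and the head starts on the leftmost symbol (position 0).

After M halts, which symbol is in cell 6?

0

state=p0 head=0 tape=[1]10011_   (p0,1)→(p1,_,R)
state=p1 head=1 tape=_[1]0011_   (p1,1)→(p1,0,R)
state=p1 head=2 tape=_0[0]011_   (p1,0)→(p1,0,R)
state=p1 head=3 tape=_00[0]11_   (p1,0)→(p1,0,R)
state=p1 head=4 tape=_000[1]1_   (p1,1)→(p1,0,R)
state=p1 head=5 tape=_0000[1]_   (p1,1)→(p1,0,R)
state=p1 head=6 tape=_00000[_]   (p1,_)→(p0,0,L)
state=p0 head=5 tape=_0000[0]0   (p0,0)→(p2,1,L)
state=p2 head=4 tape=_000[0]10   (p2,0)→(p0,0,L)
state=p0 head=3 tape=_00[0]010   (p0,0)→(p2,1,L)
state=p2 head=2 tape=_0[0]1010   (p2,0)→(p0,0,L)
state=p0 head=1 tape=_[0]01010   (p0,0)→(p2,1,L)
state=p2 head=0 tape=[_]101010
Cell 6 holds 0 when M halts.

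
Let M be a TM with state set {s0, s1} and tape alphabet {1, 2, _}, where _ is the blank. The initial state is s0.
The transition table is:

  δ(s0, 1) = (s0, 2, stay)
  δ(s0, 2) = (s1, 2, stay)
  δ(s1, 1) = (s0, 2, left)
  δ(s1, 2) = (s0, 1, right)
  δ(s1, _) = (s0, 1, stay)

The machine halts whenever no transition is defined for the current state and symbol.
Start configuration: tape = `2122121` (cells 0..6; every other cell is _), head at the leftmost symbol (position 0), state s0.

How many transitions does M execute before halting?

17

s0 | [2]122121_   read 2 → write 2, move stay, go to s1
s1 | [2]122121_   read 2 → write 1, move right, go to s0
s0 | 1[1]22121_   read 1 → write 2, move stay, go to s0
s0 | 1[2]22121_   read 2 → write 2, move stay, go to s1
s1 | 1[2]22121_   read 2 → write 1, move right, go to s0
s0 | 11[2]2121_   read 2 → write 2, move stay, go to s1
s1 | 11[2]2121_   read 2 → write 1, move right, go to s0
s0 | 111[2]121_   read 2 → write 2, move stay, go to s1
s1 | 111[2]121_   read 2 → write 1, move right, go to s0
s0 | 1111[1]21_   read 1 → write 2, move stay, go to s0
s0 | 1111[2]21_   read 2 → write 2, move stay, go to s1
s1 | 1111[2]21_   read 2 → write 1, move right, go to s0
s0 | 11111[2]1_   read 2 → write 2, move stay, go to s1
s1 | 11111[2]1_   read 2 → write 1, move right, go to s0
s0 | 111111[1]_   read 1 → write 2, move stay, go to s0
s0 | 111111[2]_   read 2 → write 2, move stay, go to s1
s1 | 111111[2]_   read 2 → write 1, move right, go to s0
s0 | 1111111[_]
M halts after 17 transitions.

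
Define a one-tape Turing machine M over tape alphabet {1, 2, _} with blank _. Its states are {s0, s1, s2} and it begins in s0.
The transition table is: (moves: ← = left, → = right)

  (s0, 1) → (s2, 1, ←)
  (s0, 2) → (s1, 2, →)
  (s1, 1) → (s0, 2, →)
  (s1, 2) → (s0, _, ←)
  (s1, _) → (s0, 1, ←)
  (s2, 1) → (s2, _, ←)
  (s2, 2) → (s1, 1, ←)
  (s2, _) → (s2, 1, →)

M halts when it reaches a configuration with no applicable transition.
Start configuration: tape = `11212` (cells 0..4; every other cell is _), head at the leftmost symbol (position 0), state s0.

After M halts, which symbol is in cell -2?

1

s0 | _____[1]1212   read 1 → write 1, move ←, go to s2
s2 | ____[_]11212   read _ → write 1, move →, go to s2
s2 | ____1[1]1212   read 1 → write _, move ←, go to s2
s2 | ____[1]_1212   read 1 → write _, move ←, go to s2
s2 | ___[_]__1212   read _ → write 1, move →, go to s2
s2 | ___1[_]_1212   read _ → write 1, move →, go to s2
s2 | ___11[_]1212   read _ → write 1, move →, go to s2
s2 | ___111[1]212   read 1 → write _, move ←, go to s2
s2 | ___11[1]_212   read 1 → write _, move ←, go to s2
s2 | ___1[1]__212   read 1 → write _, move ←, go to s2
s2 | ___[1]___212   read 1 → write _, move ←, go to s2
s2 | __[_]____212   read _ → write 1, move →, go to s2
s2 | __1[_]___212   read _ → write 1, move →, go to s2
s2 | __11[_]__212   read _ → write 1, move →, go to s2
s2 | __111[_]_212   read _ → write 1, move →, go to s2
s2 | __1111[_]212   read _ → write 1, move →, go to s2
s2 | __11111[2]12   read 2 → write 1, move ←, go to s1
s1 | __1111[1]112   read 1 → write 2, move →, go to s0
s0 | __11112[1]12   read 1 → write 1, move ←, go to s2
s2 | __1111[2]112   read 2 → write 1, move ←, go to s1
s1 | __111[1]1112   read 1 → write 2, move →, go to s0
s0 | __1112[1]112   read 1 → write 1, move ←, go to s2
s2 | __111[2]1112   read 2 → write 1, move ←, go to s1
s1 | __11[1]11112   read 1 → write 2, move →, go to s0
s0 | __112[1]1112   read 1 → write 1, move ←, go to s2
s2 | __11[2]11112   read 2 → write 1, move ←, go to s1
s1 | __1[1]111112   read 1 → write 2, move →, go to s0
s0 | __12[1]11112   read 1 → write 1, move ←, go to s2
s2 | __1[2]111112   read 2 → write 1, move ←, go to s1
s1 | __[1]1111112   read 1 → write 2, move →, go to s0
s0 | __2[1]111112   read 1 → write 1, move ←, go to s2
s2 | __[2]1111112   read 2 → write 1, move ←, go to s1
s1 | _[_]11111112   read _ → write 1, move ←, go to s0
s0 | [_]111111112
Cell -2 holds 1 when M halts.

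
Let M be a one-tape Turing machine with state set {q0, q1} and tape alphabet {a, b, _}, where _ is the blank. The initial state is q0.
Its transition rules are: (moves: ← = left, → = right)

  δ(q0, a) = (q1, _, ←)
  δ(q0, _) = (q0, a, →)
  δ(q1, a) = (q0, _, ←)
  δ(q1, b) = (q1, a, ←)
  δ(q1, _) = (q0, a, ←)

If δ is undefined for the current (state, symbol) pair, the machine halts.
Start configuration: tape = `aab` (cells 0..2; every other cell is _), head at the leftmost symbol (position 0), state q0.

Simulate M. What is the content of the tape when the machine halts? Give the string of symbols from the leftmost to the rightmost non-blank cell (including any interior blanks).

aaaaaaaab

q0 | ______[a]ab   read a → write _, move ←, go to q1
q1 | _____[_]_ab   read _ → write a, move ←, go to q0
q0 | ____[_]a_ab   read _ → write a, move →, go to q0
q0 | ____a[a]_ab   read a → write _, move ←, go to q1
q1 | ____[a]__ab   read a → write _, move ←, go to q0
q0 | ___[_]___ab   read _ → write a, move →, go to q0
q0 | ___a[_]__ab   read _ → write a, move →, go to q0
q0 | ___aa[_]_ab   read _ → write a, move →, go to q0
q0 | ___aaa[_]ab   read _ → write a, move →, go to q0
q0 | ___aaaa[a]b   read a → write _, move ←, go to q1
q1 | ___aaa[a]_b   read a → write _, move ←, go to q0
q0 | ___aa[a]__b   read a → write _, move ←, go to q1
q1 | ___a[a]___b   read a → write _, move ←, go to q0
q0 | ___[a]____b   read a → write _, move ←, go to q1
q1 | __[_]_____b   read _ → write a, move ←, go to q0
q0 | _[_]a_____b   read _ → write a, move →, go to q0
q0 | _a[a]_____b   read a → write _, move ←, go to q1
q1 | _[a]______b   read a → write _, move ←, go to q0
q0 | [_]_______b   read _ → write a, move →, go to q0
q0 | a[_]______b   read _ → write a, move →, go to q0
q0 | aa[_]_____b   read _ → write a, move →, go to q0
q0 | aaa[_]____b   read _ → write a, move →, go to q0
q0 | aaaa[_]___b   read _ → write a, move →, go to q0
q0 | aaaaa[_]__b   read _ → write a, move →, go to q0
q0 | aaaaaa[_]_b   read _ → write a, move →, go to q0
q0 | aaaaaaa[_]b   read _ → write a, move →, go to q0
q0 | aaaaaaaa[b]
The non-blank tape span at halt is aaaaaaaab.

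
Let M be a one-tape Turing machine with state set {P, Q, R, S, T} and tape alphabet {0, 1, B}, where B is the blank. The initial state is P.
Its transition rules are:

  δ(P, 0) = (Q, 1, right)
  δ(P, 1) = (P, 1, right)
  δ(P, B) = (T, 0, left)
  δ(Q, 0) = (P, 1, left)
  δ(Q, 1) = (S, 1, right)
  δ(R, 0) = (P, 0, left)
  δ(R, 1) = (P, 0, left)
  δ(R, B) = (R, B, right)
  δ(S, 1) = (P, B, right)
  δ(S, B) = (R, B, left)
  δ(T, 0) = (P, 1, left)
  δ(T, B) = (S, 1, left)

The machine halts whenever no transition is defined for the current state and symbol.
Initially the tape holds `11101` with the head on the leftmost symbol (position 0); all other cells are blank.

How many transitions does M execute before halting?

9

P | [1]1101B   read 1 → write 1, move right, go to P
P | 1[1]101B   read 1 → write 1, move right, go to P
P | 11[1]01B   read 1 → write 1, move right, go to P
P | 111[0]1B   read 0 → write 1, move right, go to Q
Q | 1111[1]B   read 1 → write 1, move right, go to S
S | 11111[B]   read B → write B, move left, go to R
R | 1111[1]B   read 1 → write 0, move left, go to P
P | 111[1]0B   read 1 → write 1, move right, go to P
P | 1111[0]B   read 0 → write 1, move right, go to Q
Q | 11111[B]
M halts after 9 transitions.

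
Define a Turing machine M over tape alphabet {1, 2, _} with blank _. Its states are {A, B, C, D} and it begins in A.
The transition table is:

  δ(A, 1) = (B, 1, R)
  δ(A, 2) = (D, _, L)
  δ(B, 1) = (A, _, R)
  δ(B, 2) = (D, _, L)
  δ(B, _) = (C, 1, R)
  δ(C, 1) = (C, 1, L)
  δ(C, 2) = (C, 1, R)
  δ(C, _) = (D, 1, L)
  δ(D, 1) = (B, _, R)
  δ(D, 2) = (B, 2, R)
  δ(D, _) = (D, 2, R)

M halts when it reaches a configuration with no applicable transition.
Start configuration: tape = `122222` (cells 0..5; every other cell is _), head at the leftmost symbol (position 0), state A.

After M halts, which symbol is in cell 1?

1

state=A head=0 tape=[1]22222__   (A,1)→(B,1,R)
state=B head=1 tape=1[2]2222__   (B,2)→(D,_,L)
state=D head=0 tape=[1]_2222__   (D,1)→(B,_,R)
state=B head=1 tape=_[_]2222__   (B,_)→(C,1,R)
state=C head=2 tape=_1[2]222__   (C,2)→(C,1,R)
state=C head=3 tape=_11[2]22__   (C,2)→(C,1,R)
state=C head=4 tape=_111[2]2__   (C,2)→(C,1,R)
state=C head=5 tape=_1111[2]__   (C,2)→(C,1,R)
state=C head=6 tape=_11111[_]_   (C,_)→(D,1,L)
state=D head=5 tape=_1111[1]1_   (D,1)→(B,_,R)
state=B head=6 tape=_1111_[1]_   (B,1)→(A,_,R)
state=A head=7 tape=_1111__[_]
Cell 1 holds 1 when M halts.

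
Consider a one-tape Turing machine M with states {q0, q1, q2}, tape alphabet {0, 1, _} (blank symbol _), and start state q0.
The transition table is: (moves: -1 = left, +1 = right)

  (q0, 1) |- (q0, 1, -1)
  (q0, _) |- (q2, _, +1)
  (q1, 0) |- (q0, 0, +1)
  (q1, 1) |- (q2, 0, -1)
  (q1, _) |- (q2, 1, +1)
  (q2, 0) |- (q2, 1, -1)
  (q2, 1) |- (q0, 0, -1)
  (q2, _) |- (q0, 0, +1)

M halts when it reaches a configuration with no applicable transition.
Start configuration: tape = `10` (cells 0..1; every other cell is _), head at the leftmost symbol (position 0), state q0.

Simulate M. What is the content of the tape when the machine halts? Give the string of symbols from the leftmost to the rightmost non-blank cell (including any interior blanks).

010

state=q0 head=0 tape=_[1]0   (q0,1)→(q0,1,-1)
state=q0 head=-1 tape=[_]10   (q0,_)→(q2,_,+1)
state=q2 head=0 tape=_[1]0   (q2,1)→(q0,0,-1)
state=q0 head=-1 tape=[_]00   (q0,_)→(q2,_,+1)
state=q2 head=0 tape=_[0]0   (q2,0)→(q2,1,-1)
state=q2 head=-1 tape=[_]10   (q2,_)→(q0,0,+1)
state=q0 head=0 tape=0[1]0   (q0,1)→(q0,1,-1)
state=q0 head=-1 tape=[0]10
The non-blank tape span at halt is 010.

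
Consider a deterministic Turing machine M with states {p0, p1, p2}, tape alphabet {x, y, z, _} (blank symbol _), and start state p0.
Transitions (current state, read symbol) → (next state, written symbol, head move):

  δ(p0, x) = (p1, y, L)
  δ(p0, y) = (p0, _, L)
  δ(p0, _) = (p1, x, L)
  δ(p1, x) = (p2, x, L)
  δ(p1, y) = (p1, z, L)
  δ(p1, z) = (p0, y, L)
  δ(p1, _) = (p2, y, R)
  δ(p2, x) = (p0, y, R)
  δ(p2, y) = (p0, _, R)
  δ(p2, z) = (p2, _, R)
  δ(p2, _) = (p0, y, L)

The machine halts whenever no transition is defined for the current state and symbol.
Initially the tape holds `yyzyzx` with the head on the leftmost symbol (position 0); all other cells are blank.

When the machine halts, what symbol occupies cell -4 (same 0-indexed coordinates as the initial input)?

p0 | ____[y]yzyzx   read y → write _, move L, go to p0
p0 | ___[_]_yzyzx   read _ → write x, move L, go to p1
p1 | __[_]x_yzyzx   read _ → write y, move R, go to p2
p2 | __y[x]_yzyzx   read x → write y, move R, go to p0
p0 | __yy[_]yzyzx   read _ → write x, move L, go to p1
p1 | __y[y]xyzyzx   read y → write z, move L, go to p1
p1 | __[y]zxyzyzx   read y → write z, move L, go to p1
p1 | _[_]zzxyzyzx   read _ → write y, move R, go to p2
p2 | _y[z]zxyzyzx   read z → write _, move R, go to p2
p2 | _y_[z]xyzyzx   read z → write _, move R, go to p2
p2 | _y__[x]yzyzx   read x → write y, move R, go to p0
p0 | _y__y[y]zyzx   read y → write _, move L, go to p0
p0 | _y__[y]_zyzx   read y → write _, move L, go to p0
p0 | _y_[_]__zyzx   read _ → write x, move L, go to p1
p1 | _y[_]x__zyzx   read _ → write y, move R, go to p2
p2 | _yy[x]__zyzx   read x → write y, move R, go to p0
p0 | _yyy[_]_zyzx   read _ → write x, move L, go to p1
p1 | _yy[y]x_zyzx   read y → write z, move L, go to p1
p1 | _y[y]zx_zyzx   read y → write z, move L, go to p1
p1 | _[y]zzx_zyzx   read y → write z, move L, go to p1
p1 | [_]zzzx_zyzx   read _ → write y, move R, go to p2
p2 | y[z]zzx_zyzx   read z → write _, move R, go to p2
p2 | y_[z]zx_zyzx   read z → write _, move R, go to p2
p2 | y__[z]x_zyzx   read z → write _, move R, go to p2
p2 | y___[x]_zyzx   read x → write y, move R, go to p0
p0 | y___y[_]zyzx   read _ → write x, move L, go to p1
p1 | y___[y]xzyzx   read y → write z, move L, go to p1
p1 | y__[_]zxzyzx   read _ → write y, move R, go to p2
p2 | y__y[z]xzyzx   read z → write _, move R, go to p2
p2 | y__y_[x]zyzx   read x → write y, move R, go to p0
p0 | y__y_y[z]yzx
Cell -4 holds y when M halts.

y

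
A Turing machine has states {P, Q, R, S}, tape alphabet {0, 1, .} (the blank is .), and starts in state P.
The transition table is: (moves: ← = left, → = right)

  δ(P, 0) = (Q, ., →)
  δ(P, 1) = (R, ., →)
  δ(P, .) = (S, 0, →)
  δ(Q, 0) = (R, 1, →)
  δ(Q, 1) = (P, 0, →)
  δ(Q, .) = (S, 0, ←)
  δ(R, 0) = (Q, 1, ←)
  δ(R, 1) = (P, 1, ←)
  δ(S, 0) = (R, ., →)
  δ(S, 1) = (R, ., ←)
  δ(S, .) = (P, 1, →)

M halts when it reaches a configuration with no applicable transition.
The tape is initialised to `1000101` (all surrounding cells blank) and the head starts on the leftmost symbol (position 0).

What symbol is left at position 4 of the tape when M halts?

P | .[1]000101   read 1 → write ., move →, go to R
R | ..[0]00101   read 0 → write 1, move ←, go to Q
Q | .[.]100101   read . → write 0, move ←, go to S
S | [.]0100101   read . → write 1, move →, go to P
P | 1[0]100101   read 0 → write ., move →, go to Q
Q | 1.[1]00101   read 1 → write 0, move →, go to P
P | 1.0[0]0101   read 0 → write ., move →, go to Q
Q | 1.0.[0]101   read 0 → write 1, move →, go to R
R | 1.0.1[1]01   read 1 → write 1, move ←, go to P
P | 1.0.[1]101   read 1 → write ., move →, go to R
R | 1.0..[1]01   read 1 → write 1, move ←, go to P
P | 1.0.[.]101   read . → write 0, move →, go to S
S | 1.0.0[1]01   read 1 → write ., move ←, go to R
R | 1.0.[0].01   read 0 → write 1, move ←, go to Q
Q | 1.0[.]1.01   read . → write 0, move ←, go to S
S | 1.[0]01.01   read 0 → write ., move →, go to R
R | 1..[0]1.01   read 0 → write 1, move ←, go to Q
Q | 1.[.]11.01   read . → write 0, move ←, go to S
S | 1[.]011.01   read . → write 1, move →, go to P
P | 11[0]11.01   read 0 → write ., move →, go to Q
Q | 11.[1]1.01   read 1 → write 0, move →, go to P
P | 11.0[1].01   read 1 → write ., move →, go to R
R | 11.0.[.]01
Cell 4 holds . when M halts.

.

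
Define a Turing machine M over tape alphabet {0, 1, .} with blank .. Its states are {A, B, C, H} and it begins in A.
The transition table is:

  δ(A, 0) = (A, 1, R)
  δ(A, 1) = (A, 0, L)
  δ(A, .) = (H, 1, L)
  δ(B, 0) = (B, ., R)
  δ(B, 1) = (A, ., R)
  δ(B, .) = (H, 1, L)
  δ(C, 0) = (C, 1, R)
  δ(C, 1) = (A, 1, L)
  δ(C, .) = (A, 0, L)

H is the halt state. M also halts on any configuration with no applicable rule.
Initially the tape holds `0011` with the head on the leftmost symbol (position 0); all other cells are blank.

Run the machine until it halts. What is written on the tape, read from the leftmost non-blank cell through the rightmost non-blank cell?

A | ..[0]011   read 0 → write 1, move R, go to A
A | ..1[0]11   read 0 → write 1, move R, go to A
A | ..11[1]1   read 1 → write 0, move L, go to A
A | ..1[1]01   read 1 → write 0, move L, go to A
A | ..[1]001   read 1 → write 0, move L, go to A
A | .[.]0001   read . → write 1, move L, go to H
H | [.]10001
The non-blank tape span at halt is 10001.

10001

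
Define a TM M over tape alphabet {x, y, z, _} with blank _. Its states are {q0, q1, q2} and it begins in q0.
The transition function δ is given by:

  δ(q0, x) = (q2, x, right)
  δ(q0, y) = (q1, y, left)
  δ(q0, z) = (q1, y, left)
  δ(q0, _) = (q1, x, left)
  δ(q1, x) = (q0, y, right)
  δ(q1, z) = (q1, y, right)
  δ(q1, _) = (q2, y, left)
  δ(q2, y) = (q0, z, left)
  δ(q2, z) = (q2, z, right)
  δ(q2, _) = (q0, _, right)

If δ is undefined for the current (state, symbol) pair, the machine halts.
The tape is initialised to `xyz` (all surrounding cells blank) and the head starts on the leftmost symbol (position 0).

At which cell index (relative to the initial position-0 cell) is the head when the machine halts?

q0 | [x]yz__   read x → write x, move right, go to q2
q2 | x[y]z__   read y → write z, move left, go to q0
q0 | [x]zz__   read x → write x, move right, go to q2
q2 | x[z]z__   read z → write z, move right, go to q2
q2 | xz[z]__   read z → write z, move right, go to q2
q2 | xzz[_]_   read _ → write _, move right, go to q0
q0 | xzz_[_]   read _ → write x, move left, go to q1
q1 | xzz[_]x   read _ → write y, move left, go to q2
q2 | xz[z]yx   read z → write z, move right, go to q2
q2 | xzz[y]x   read y → write z, move left, go to q0
q0 | xz[z]zx   read z → write y, move left, go to q1
q1 | x[z]yzx   read z → write y, move right, go to q1
q1 | xy[y]zx
At halt the head is at cell 2.

2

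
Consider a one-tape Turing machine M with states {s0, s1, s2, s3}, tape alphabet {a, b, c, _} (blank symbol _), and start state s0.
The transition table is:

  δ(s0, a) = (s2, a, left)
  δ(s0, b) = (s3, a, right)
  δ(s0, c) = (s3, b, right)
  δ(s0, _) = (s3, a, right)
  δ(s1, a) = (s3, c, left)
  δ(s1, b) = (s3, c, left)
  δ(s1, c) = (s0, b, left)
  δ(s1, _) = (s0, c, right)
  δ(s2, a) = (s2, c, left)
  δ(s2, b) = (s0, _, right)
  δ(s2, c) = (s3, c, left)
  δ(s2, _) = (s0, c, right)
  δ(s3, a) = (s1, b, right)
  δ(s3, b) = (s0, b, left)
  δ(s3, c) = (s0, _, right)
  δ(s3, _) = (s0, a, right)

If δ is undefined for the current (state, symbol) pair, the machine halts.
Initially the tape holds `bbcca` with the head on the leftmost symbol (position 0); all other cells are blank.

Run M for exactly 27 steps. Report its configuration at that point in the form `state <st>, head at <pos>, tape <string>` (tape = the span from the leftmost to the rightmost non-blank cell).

state=s0 head=0 tape=____[b]bcca   (s0,b)→(s3,a,right)
state=s3 head=1 tape=____a[b]cca   (s3,b)→(s0,b,left)
state=s0 head=0 tape=____[a]bcca   (s0,a)→(s2,a,left)
state=s2 head=-1 tape=___[_]abcca   (s2,_)→(s0,c,right)
state=s0 head=0 tape=___c[a]bcca   (s0,a)→(s2,a,left)
state=s2 head=-1 tape=___[c]abcca   (s2,c)→(s3,c,left)
state=s3 head=-2 tape=__[_]cabcca   (s3,_)→(s0,a,right)
state=s0 head=-1 tape=__a[c]abcca   (s0,c)→(s3,b,right)
state=s3 head=0 tape=__ab[a]bcca   (s3,a)→(s1,b,right)
state=s1 head=1 tape=__abb[b]cca   (s1,b)→(s3,c,left)
state=s3 head=0 tape=__ab[b]ccca   (s3,b)→(s0,b,left)
state=s0 head=-1 tape=__a[b]bccca   (s0,b)→(s3,a,right)
state=s3 head=0 tape=__aa[b]ccca   (s3,b)→(s0,b,left)
state=s0 head=-1 tape=__a[a]bccca   (s0,a)→(s2,a,left)
state=s2 head=-2 tape=__[a]abccca   (s2,a)→(s2,c,left)
state=s2 head=-3 tape=_[_]cabccca   (s2,_)→(s0,c,right)
state=s0 head=-2 tape=_c[c]abccca   (s0,c)→(s3,b,right)
state=s3 head=-1 tape=_cb[a]bccca   (s3,a)→(s1,b,right)
state=s1 head=0 tape=_cbb[b]ccca   (s1,b)→(s3,c,left)
state=s3 head=-1 tape=_cb[b]cccca   (s3,b)→(s0,b,left)
state=s0 head=-2 tape=_c[b]bcccca   (s0,b)→(s3,a,right)
state=s3 head=-1 tape=_ca[b]cccca   (s3,b)→(s0,b,left)
state=s0 head=-2 tape=_c[a]bcccca   (s0,a)→(s2,a,left)
state=s2 head=-3 tape=_[c]abcccca   (s2,c)→(s3,c,left)
state=s3 head=-4 tape=[_]cabcccca   (s3,_)→(s0,a,right)
state=s0 head=-3 tape=a[c]abcccca   (s0,c)→(s3,b,right)
state=s3 head=-2 tape=ab[a]bcccca   (s3,a)→(s1,b,right)
state=s1 head=-1 tape=abb[b]cccca
After 27 steps: state s1, head at -1, tape abbbcccca.

state s1, head at -1, tape abbbcccca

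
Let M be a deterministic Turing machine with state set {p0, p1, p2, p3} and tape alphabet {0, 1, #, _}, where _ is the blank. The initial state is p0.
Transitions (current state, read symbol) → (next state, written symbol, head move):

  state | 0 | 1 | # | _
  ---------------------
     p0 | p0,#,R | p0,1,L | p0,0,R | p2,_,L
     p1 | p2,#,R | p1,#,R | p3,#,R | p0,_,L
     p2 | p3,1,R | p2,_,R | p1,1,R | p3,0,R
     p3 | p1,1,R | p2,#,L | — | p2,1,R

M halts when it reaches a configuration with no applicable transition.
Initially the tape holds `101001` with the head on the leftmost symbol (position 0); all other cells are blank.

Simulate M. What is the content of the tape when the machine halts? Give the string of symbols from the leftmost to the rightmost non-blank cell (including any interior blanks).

state=p0 head=0 tape=__[1]01001_   (p0,1)→(p0,1,L)
state=p0 head=-1 tape=_[_]101001_   (p0,_)→(p2,_,L)
state=p2 head=-2 tape=[_]_101001_   (p2,_)→(p3,0,R)
state=p3 head=-1 tape=0[_]101001_   (p3,_)→(p2,1,R)
state=p2 head=0 tape=01[1]01001_   (p2,1)→(p2,_,R)
state=p2 head=1 tape=01_[0]1001_   (p2,0)→(p3,1,R)
state=p3 head=2 tape=01_1[1]001_   (p3,1)→(p2,#,L)
state=p2 head=1 tape=01_[1]#001_   (p2,1)→(p2,_,R)
state=p2 head=2 tape=01__[#]001_   (p2,#)→(p1,1,R)
state=p1 head=3 tape=01__1[0]01_   (p1,0)→(p2,#,R)
state=p2 head=4 tape=01__1#[0]1_   (p2,0)→(p3,1,R)
state=p3 head=5 tape=01__1#1[1]_   (p3,1)→(p2,#,L)
state=p2 head=4 tape=01__1#[1]#_   (p2,1)→(p2,_,R)
state=p2 head=5 tape=01__1#_[#]_   (p2,#)→(p1,1,R)
state=p1 head=6 tape=01__1#_1[_]   (p1,_)→(p0,_,L)
state=p0 head=5 tape=01__1#_[1]_   (p0,1)→(p0,1,L)
state=p0 head=4 tape=01__1#[_]1_   (p0,_)→(p2,_,L)
state=p2 head=3 tape=01__1[#]_1_   (p2,#)→(p1,1,R)
state=p1 head=4 tape=01__11[_]1_   (p1,_)→(p0,_,L)
state=p0 head=3 tape=01__1[1]_1_   (p0,1)→(p0,1,L)
state=p0 head=2 tape=01__[1]1_1_   (p0,1)→(p0,1,L)
state=p0 head=1 tape=01_[_]11_1_   (p0,_)→(p2,_,L)
state=p2 head=0 tape=01[_]_11_1_   (p2,_)→(p3,0,R)
state=p3 head=1 tape=010[_]11_1_   (p3,_)→(p2,1,R)
state=p2 head=2 tape=0101[1]1_1_   (p2,1)→(p2,_,R)
state=p2 head=3 tape=0101_[1]_1_   (p2,1)→(p2,_,R)
state=p2 head=4 tape=0101__[_]1_   (p2,_)→(p3,0,R)
state=p3 head=5 tape=0101__0[1]_   (p3,1)→(p2,#,L)
state=p2 head=4 tape=0101__[0]#_   (p2,0)→(p3,1,R)
state=p3 head=5 tape=0101__1[#]_
The non-blank tape span at halt is 0101__1#.

0101__1#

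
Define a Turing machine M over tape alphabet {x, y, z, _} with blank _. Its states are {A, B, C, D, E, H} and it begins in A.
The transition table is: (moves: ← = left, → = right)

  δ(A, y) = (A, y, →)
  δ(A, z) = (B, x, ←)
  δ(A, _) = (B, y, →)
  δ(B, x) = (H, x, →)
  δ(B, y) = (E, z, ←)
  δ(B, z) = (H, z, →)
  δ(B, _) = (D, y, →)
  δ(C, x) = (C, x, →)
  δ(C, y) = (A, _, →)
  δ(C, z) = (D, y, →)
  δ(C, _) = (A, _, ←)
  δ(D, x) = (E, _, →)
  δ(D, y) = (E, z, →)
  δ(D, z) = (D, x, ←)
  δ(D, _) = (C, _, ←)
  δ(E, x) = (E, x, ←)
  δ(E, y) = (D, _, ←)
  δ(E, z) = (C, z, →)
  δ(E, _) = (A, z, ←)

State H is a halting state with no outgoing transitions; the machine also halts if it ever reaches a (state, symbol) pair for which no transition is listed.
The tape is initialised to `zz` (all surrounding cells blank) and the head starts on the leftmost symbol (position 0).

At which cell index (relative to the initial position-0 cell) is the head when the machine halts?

3

A | _[z]z__   read z → write x, move ←, go to B
B | [_]xz__   read _ → write y, move →, go to D
D | y[x]z__   read x → write _, move →, go to E
E | y_[z]__   read z → write z, move →, go to C
C | y_z[_]_   read _ → write _, move ←, go to A
A | y_[z]__   read z → write x, move ←, go to B
B | y[_]x__   read _ → write y, move →, go to D
D | yy[x]__   read x → write _, move →, go to E
E | yy_[_]_   read _ → write z, move ←, go to A
A | yy[_]z_   read _ → write y, move →, go to B
B | yyy[z]_   read z → write z, move →, go to H
H | yyyz[_]
At halt the head is at cell 3.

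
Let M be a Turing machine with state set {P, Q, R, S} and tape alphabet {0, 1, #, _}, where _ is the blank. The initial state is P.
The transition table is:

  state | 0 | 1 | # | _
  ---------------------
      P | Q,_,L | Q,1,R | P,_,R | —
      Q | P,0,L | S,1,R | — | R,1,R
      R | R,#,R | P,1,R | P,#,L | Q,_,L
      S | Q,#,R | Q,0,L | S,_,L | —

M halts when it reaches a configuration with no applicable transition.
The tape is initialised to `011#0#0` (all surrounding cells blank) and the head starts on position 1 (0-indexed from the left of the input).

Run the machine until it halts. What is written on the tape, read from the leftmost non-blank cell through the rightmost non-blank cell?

state=P head=1 tape=0[1]1#0#0   (P,1)→(Q,1,R)
state=Q head=2 tape=01[1]#0#0   (Q,1)→(S,1,R)
state=S head=3 tape=011[#]0#0   (S,#)→(S,_,L)
state=S head=2 tape=01[1]_0#0   (S,1)→(Q,0,L)
state=Q head=1 tape=0[1]0_0#0   (Q,1)→(S,1,R)
state=S head=2 tape=01[0]_0#0   (S,0)→(Q,#,R)
state=Q head=3 tape=01#[_]0#0   (Q,_)→(R,1,R)
state=R head=4 tape=01#1[0]#0   (R,0)→(R,#,R)
state=R head=5 tape=01#1#[#]0   (R,#)→(P,#,L)
state=P head=4 tape=01#1[#]#0   (P,#)→(P,_,R)
state=P head=5 tape=01#1_[#]0   (P,#)→(P,_,R)
state=P head=6 tape=01#1__[0]   (P,0)→(Q,_,L)
state=Q head=5 tape=01#1_[_]_   (Q,_)→(R,1,R)
state=R head=6 tape=01#1_1[_]   (R,_)→(Q,_,L)
state=Q head=5 tape=01#1_[1]_   (Q,1)→(S,1,R)
state=S head=6 tape=01#1_1[_]
The non-blank tape span at halt is 01#1_1.

01#1_1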